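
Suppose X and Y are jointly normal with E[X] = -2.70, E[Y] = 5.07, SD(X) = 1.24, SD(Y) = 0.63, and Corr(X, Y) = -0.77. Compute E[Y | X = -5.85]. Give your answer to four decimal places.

6.3023

For a bivariate normal, E[Y | X=x] = μ_Y + ρ·(σ_Y/σ_X)·(x − μ_X).
E[Y | X=-5.85] = 5.07 + (-0.77)·(0.63/1.24)·(-5.85 − (-2.70)) = 5.07 + (-0.39121)·(-3.15) = 6.3023.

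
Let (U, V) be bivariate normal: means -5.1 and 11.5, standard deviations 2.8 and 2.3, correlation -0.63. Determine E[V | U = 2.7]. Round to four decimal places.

7.4635

E[V | U=x] = μ_V + ρ(σ_V/σ_U)(x − μ_U) for jointly normal variables.
E[V | U=2.7] = 11.5 + (-0.63)·(2.3/2.8)·(2.7 − (-5.1)) = 11.5 + (-0.5175)·(7.8) = 7.4635.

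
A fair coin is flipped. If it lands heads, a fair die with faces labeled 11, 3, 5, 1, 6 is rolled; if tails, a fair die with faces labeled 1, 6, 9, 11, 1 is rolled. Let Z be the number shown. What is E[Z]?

E[Z | heads] = (11+3+5+1+6)/5 = 26/5.
E[Z | tails] = (1+6+9+11+1)/5 = 28/5.
By the law of total expectation,
E[Z] = (1/2)·(26/5) + (1/2)·(28/5) = 27/5.

27/5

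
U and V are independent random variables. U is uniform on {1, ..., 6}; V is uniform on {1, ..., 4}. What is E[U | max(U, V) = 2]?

Outcomes with max(U, V) = 2: (1,2), (2,1), (2,2), each with probability 1/24.
E[U | max(U, V) = 2] = (1 + 2 + 2) / 3 = 5/3.

5/3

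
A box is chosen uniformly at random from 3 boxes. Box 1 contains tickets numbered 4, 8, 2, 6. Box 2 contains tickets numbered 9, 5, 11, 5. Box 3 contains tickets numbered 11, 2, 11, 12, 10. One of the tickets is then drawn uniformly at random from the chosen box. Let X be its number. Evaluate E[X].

E[X | box 1] = (4+8+2+6)/4 = 5.
E[X | box 2] = (9+5+11+5)/4 = 15/2.
E[X | box 3] = (11+2+11+12+10)/5 = 46/5.
By the law of total expectation,
E[X] = (1/3)·(5) + (1/3)·(15/2) + (1/3)·(46/5) = 217/30.

217/30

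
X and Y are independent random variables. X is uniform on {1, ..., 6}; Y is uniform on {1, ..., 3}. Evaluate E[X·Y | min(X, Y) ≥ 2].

Outcomes with min(X, Y) ≥ 2: (2,2), (2,3), (3,2), (3,3), (4,2), (4,3), (5,2), (5,3), (6,2), (6,3), each with probability 1/18.
E[X·Y | min(X, Y) ≥ 2] = (4 + 6 + 6 + 9 + 8 + 12 + 10 + 15 + 12 + 18) / 10 = 10.

10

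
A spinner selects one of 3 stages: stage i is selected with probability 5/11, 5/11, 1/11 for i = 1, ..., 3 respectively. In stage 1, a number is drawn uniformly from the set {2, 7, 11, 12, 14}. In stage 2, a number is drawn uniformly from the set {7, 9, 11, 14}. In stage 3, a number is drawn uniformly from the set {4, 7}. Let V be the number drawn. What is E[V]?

411/44

E[V | stage 1] = (2+7+11+12+14)/5 = 46/5.
E[V | stage 2] = (7+9+11+14)/4 = 41/4.
E[V | stage 3] = (4+7)/2 = 11/2.
By the law of total expectation,
E[V] = (5/11)·(46/5) + (5/11)·(41/4) + (1/11)·(11/2) = 411/44.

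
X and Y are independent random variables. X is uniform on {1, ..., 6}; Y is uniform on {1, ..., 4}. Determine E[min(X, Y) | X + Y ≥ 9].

11/3

P(X + Y ≥ 9) = 1/8.
Summing min(X,Y)·P(x,y) over outcomes with X + Y ≥ 9 gives 11/24.
E[min(X, Y) | X + Y ≥ 9] = (11/24) / (1/8) = 11/3.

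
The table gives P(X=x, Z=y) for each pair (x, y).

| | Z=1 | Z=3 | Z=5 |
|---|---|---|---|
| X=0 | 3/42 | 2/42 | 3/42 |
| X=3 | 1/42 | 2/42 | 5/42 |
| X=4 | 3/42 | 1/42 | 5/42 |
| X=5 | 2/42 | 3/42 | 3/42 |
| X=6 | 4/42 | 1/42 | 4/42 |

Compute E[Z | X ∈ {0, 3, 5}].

41/12

P(X ∈ {0, 3, 5}) = 4/7.
Summing Z·P(X=x,Z=y) over the conditioning event gives 41/21.
E[Z | X ∈ {0, 3, 5}] = (41/21) / (4/7) = 41/12.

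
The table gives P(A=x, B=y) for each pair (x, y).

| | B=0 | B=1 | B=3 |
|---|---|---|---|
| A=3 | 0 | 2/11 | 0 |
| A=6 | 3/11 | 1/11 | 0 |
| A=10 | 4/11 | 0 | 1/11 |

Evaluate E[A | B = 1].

4

P(B = 1) = 3/11.
Σ A·P over the event = 3·(2/11) + 6·(1/11) = 12/11.
E[A | B = 1] = (12/11) / (3/11) = 4.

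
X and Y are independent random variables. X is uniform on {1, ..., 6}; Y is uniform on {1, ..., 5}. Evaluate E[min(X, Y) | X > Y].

P(X > Y) = 1/2.
Summing min(X,Y)·P(x,y) over outcomes with X > Y gives 7/6.
E[min(X, Y) | X > Y] = (7/6) / (1/2) = 7/3.

7/3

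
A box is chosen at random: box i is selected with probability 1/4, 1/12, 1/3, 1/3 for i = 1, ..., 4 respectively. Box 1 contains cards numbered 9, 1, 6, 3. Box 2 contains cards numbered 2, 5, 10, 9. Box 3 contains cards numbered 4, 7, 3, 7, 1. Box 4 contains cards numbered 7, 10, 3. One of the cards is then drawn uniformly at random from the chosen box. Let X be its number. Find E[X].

E[X | box 1] = (9+1+6+3)/4 = 19/4.
E[X | box 2] = (2+5+10+9)/4 = 13/2.
E[X | box 3] = (4+7+3+7+1)/5 = 22/5.
E[X | box 4] = (7+10+3)/3 = 20/3.
By the law of total expectation,
E[X] = (1/4)·(19/4) + (1/12)·(13/2) + (1/3)·(22/5) + (1/3)·(20/3) = 3901/720.

3901/720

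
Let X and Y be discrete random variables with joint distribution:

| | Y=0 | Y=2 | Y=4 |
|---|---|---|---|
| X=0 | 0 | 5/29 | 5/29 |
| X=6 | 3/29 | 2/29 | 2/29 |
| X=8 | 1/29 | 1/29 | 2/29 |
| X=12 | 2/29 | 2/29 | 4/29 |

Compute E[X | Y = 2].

P(Y = 2) = 10/29.
Σ X·P over the event = 0·(5/29) + 6·(2/29) + 8·(1/29) + 12·(2/29) = 44/29.
E[X | Y = 2] = (44/29) / (10/29) = 22/5.

22/5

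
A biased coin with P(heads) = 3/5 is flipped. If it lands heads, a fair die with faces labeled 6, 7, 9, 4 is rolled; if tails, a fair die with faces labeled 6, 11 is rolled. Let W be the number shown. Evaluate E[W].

73/10

E[W | heads] = (6+7+9+4)/4 = 13/2.
E[W | tails] = (6+11)/2 = 17/2.
By the law of total expectation,
E[W] = (3/5)·(13/2) + (2/5)·(17/2) = 73/10.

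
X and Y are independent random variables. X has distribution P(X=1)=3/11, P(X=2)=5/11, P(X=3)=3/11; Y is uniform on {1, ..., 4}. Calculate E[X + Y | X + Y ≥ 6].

69/11

P(X + Y ≥ 6) = 1/4.
Summing (X+Y)·P(x,y) over outcomes with X + Y ≥ 6 gives 69/44.
E[X + Y | X + Y ≥ 6] = (69/44) / (1/4) = 69/11.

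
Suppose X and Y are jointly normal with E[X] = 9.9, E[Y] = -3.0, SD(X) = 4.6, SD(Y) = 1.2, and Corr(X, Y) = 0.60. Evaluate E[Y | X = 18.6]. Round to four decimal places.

-1.6383

The regression of Y on X has slope ρ·σ_Y/σ_X and passes through (μ_X, μ_Y).
E[Y | X=18.6] = -3.0 + (0.60)·(1.2/4.6)·(18.6 − (9.9)) = -3.0 + (0.15652)·(8.7) = -1.6383.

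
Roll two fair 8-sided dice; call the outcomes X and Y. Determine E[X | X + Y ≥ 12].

P(X + Y ≥ 12) = 15/64.
Summing X·P(x,y) over outcomes with X + Y ≥ 12 gives 25/16.
E[X | X + Y ≥ 12] = (25/16) / (15/64) = 20/3.

20/3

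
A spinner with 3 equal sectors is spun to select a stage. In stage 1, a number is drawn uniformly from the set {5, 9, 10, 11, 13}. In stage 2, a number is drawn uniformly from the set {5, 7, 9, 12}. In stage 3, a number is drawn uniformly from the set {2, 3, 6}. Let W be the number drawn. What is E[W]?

1291/180

E[W | stage 1] = (5+9+10+11+13)/5 = 48/5.
E[W | stage 2] = (5+7+9+12)/4 = 33/4.
E[W | stage 3] = (2+3+6)/3 = 11/3.
By the law of total expectation,
E[W] = (1/3)·(48/5) + (1/3)·(33/4) + (1/3)·(11/3) = 1291/180.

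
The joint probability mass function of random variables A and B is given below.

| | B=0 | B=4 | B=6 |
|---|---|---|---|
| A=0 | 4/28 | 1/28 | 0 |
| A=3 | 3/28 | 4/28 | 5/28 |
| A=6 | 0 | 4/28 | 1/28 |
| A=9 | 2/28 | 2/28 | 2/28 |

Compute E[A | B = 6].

39/8

P(B = 6) = 2/7.
Summing A·P(A=x,B=y) over the conditioning event gives 39/28.
E[A | B = 6] = (39/28) / (2/7) = 39/8.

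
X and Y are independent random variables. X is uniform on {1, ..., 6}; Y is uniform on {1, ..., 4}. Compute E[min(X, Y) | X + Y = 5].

3/2

Outcomes with X + Y = 5: (1,4), (2,3), (3,2), (4,1), each with probability 1/24.
E[min(X, Y) | X + Y = 5] = (1 + 2 + 2 + 1) / 4 = 3/2.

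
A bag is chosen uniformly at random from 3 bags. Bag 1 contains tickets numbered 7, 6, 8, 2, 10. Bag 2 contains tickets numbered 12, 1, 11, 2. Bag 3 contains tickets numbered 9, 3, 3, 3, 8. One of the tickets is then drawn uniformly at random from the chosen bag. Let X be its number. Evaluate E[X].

E[X | bag 1] = (7+6+8+2+10)/5 = 33/5.
E[X | bag 2] = (12+1+11+2)/4 = 13/2.
E[X | bag 3] = (9+3+3+3+8)/5 = 26/5.
By the law of total expectation,
E[X] = (1/3)·(33/5) + (1/3)·(13/2) + (1/3)·(26/5) = 61/10.

61/10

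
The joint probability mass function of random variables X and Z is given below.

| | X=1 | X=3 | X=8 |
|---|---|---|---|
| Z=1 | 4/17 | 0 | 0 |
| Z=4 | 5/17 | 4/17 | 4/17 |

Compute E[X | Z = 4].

P(Z = 4) = 13/17.
Summing X·P(X=x,Z=y) over the conditioning event gives 49/17.
E[X | Z = 4] = (49/17) / (13/17) = 49/13.

49/13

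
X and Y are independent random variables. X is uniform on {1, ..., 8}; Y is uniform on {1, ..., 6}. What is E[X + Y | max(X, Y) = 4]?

44/7

Outcomes with max(X, Y) = 4: (1,4), (2,4), (3,4), (4,1), (4,2), (4,3), (4,4), each with probability 1/48.
E[X + Y | max(X, Y) = 4] = (5 + 6 + 7 + 5 + 6 + 7 + 8) / 7 = 44/7.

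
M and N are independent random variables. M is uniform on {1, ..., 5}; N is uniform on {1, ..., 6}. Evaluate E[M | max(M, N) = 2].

Outcomes with max(M, N) = 2: (1,2), (2,1), (2,2), each with probability 1/30.
E[M | max(M, N) = 2] = (1 + 2 + 2) / 3 = 5/3.

5/3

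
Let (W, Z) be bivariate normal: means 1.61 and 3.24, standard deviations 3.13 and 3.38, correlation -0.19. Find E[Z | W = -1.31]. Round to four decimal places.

For a bivariate normal, E[Z | W=x] = μ_Z + ρ·(σ_Z/σ_W)·(x − μ_W).
E[Z | W=-1.31] = 3.24 + (-0.19)·(3.38/3.13)·(-1.31 − (1.61)) = 3.24 + (-0.20518)·(-2.92) = 3.8391.

3.8391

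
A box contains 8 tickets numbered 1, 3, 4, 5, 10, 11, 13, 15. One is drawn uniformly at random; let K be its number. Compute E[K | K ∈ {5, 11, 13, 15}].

P(K ∈ {5, 11, 13, 15}) = 1/2.
Σ over the event: 5·1/8 + 11·1/8 + 13·1/8 + 15·1/8 = 11/2.
E[K | K ∈ {5, 11, 13, 15}] = (11/2) / (1/2) = 11.

11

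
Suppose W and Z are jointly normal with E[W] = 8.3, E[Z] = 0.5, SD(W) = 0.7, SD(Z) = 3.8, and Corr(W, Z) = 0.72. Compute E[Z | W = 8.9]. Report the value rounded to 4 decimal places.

E[Z | W=x] = μ_Z + ρ(σ_Z/σ_W)(x − μ_W) for jointly normal variables.
E[Z | W=8.9] = 0.5 + (0.72)·(3.8/0.7)·(8.9 − (8.3)) = 0.5 + (3.90857)·(0.6) = 2.8451.

2.8451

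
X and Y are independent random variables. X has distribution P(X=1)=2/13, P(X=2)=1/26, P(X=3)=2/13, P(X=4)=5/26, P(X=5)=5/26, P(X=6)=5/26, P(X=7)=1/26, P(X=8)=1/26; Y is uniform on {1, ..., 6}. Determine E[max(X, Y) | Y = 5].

70/13

P(Y = 5) = 1/6.
Summing max(X,Y)·P(x,y) over outcomes with Y = 5 gives 35/39.
E[max(X, Y) | Y = 5] = (35/39) / (1/6) = 70/13.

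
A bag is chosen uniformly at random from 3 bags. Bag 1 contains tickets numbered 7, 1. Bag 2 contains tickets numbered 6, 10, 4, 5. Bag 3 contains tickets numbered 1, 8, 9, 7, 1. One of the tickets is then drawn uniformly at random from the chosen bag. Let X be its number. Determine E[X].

E[X | bag 1] = (7+1)/2 = 4.
E[X | bag 2] = (6+10+4+5)/4 = 25/4.
E[X | bag 3] = (1+8+9+7+1)/5 = 26/5.
E[X] = (1/3)·(4) + (1/3)·(25/4) + (1/3)·(26/5) = 103/20.

103/20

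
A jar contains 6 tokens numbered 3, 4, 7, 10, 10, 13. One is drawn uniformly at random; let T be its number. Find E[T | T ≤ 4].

P(T ≤ 4) = 1/3.
Σ over the event: 3·1/6 + 4·1/6 = 7/6.
E[T | T ≤ 4] = (7/6) / (1/3) = 7/2.

7/2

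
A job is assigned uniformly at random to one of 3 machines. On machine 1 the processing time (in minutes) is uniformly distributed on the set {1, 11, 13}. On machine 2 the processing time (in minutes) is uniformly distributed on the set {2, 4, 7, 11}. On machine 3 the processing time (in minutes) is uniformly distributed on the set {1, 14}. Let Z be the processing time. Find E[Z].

E[Z | machine 1] = (1+11+13)/3 = 25/3.
E[Z | machine 2] = (2+4+7+11)/4 = 6.
E[Z | machine 3] = (1+14)/2 = 15/2.
E[Z] = (1/3)·(25/3) + (1/3)·(6) + (1/3)·(15/2) = 131/18.

131/18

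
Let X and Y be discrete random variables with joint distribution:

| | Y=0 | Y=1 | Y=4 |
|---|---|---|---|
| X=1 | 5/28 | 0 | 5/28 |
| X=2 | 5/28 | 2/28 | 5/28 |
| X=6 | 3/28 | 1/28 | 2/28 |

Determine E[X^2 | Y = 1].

44/3

P(Y = 1) = 3/28.
Σ X^2·P over the event = 4·(2/28) + 36·(1/28) = 11/7.
E[X^2 | Y = 1] = (11/7) / (3/28) = 44/3.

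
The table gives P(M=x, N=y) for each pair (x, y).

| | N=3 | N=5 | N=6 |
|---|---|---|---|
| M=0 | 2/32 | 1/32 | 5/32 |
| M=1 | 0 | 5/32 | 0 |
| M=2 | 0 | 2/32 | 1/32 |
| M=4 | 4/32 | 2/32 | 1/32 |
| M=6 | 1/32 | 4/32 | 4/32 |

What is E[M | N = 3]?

P(N = 3) = 7/32.
Summing M·P(M=x,N=y) over the conditioning event gives 11/16.
E[M | N = 3] = (11/16) / (7/32) = 22/7.

22/7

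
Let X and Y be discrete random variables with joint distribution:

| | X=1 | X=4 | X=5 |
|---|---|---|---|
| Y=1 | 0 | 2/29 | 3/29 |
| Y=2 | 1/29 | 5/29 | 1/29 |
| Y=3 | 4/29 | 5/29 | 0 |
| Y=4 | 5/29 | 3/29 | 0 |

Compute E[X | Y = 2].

26/7

P(Y = 2) = 7/29.
Σ X·P over the event = 1·(1/29) + 4·(5/29) + 5·(1/29) = 26/29.
E[X | Y = 2] = (26/29) / (7/29) = 26/7.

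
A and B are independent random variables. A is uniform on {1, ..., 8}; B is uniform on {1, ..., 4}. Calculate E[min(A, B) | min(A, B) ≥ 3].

P(min(A, B) ≥ 3) = 3/8.
Summing min(A,B)·P(x,y) over outcomes with min(A, B) ≥ 3 gives 41/32.
E[min(A, B) | min(A, B) ≥ 3] = (41/32) / (3/8) = 41/12.

41/12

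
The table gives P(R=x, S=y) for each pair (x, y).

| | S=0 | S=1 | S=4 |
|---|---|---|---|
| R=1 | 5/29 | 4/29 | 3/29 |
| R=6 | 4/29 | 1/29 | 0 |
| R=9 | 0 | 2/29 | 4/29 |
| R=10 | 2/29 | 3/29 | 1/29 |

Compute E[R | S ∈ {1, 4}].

107/18

P(S ∈ {1, 4}) = 18/29.
Summing R·P(R=x,S=y) over the conditioning event gives 107/29.
E[R | S ∈ {1, 4}] = (107/29) / (18/29) = 107/18.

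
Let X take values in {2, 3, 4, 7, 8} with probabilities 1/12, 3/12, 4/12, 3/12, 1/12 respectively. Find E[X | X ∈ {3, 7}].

5

P(X ∈ {3, 7}) = 1/2.
Σ over the event: 3·1/4 + 7·1/4 = 5/2.
E[X | X ∈ {3, 7}] = (5/2) / (1/2) = 5.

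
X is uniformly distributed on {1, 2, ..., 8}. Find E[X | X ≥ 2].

Given X ≥ 2, X is equally likely to be any of {2, 3, 4, 5, 6, 7, 8}.
E[X | X ≥ 2] = (2 + 3 + 4 + 5 + 6 + 7 + 8) / 7 = 5.

5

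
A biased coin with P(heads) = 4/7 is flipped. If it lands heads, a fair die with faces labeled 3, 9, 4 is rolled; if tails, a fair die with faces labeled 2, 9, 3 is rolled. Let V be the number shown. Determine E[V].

E[V | heads] = (3+9+4)/3 = 16/3.
E[V | tails] = (2+9+3)/3 = 14/3.
E[V] = (4/7)·(16/3) + (3/7)·(14/3) = 106/21.

106/21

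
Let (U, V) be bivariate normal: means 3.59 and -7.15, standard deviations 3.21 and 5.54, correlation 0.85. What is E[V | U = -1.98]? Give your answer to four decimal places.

The regression of V on U has slope ρ·σ_V/σ_U and passes through (μ_U, μ_V).
E[V | U=-1.98] = -7.15 + (0.85)·(5.54/3.21)·(-1.98 − (3.59)) = -7.15 + (1.46698)·(-5.57) = -15.3211.

-15.3211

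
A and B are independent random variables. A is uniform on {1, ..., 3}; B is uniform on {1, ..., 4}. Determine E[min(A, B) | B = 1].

1

Outcomes with B = 1: (1,1), (2,1), (3,1), each with probability 1/12.
E[min(A, B) | B = 1] = (1 + 1 + 1) / 3 = 1.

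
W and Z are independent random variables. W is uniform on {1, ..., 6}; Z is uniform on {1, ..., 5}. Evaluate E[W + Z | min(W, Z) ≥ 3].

17/2

P(min(W, Z) ≥ 3) = 2/5.
Summing (W+Z)·P(x,y) over outcomes with min(W, Z) ≥ 3 gives 17/5.
E[W + Z | min(W, Z) ≥ 3] = (17/5) / (2/5) = 17/2.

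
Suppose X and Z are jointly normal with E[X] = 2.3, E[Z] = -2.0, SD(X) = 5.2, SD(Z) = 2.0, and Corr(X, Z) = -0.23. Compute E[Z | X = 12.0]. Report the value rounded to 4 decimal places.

The regression of Z on X has slope ρ·σ_Z/σ_X and passes through (μ_X, μ_Z).
E[Z | X=12.0] = -2.0 + (-0.23)·(2.0/5.2)·(12.0 − (2.3)) = -2.0 + (-0.088462)·(9.7) = -2.8581.

-2.8581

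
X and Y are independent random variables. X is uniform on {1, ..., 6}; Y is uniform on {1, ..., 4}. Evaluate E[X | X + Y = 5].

5/2

Outcomes with X + Y = 5: (1,4), (2,3), (3,2), (4,1), each with probability 1/24.
E[X | X + Y = 5] = (1 + 2 + 3 + 4) / 4 = 5/2.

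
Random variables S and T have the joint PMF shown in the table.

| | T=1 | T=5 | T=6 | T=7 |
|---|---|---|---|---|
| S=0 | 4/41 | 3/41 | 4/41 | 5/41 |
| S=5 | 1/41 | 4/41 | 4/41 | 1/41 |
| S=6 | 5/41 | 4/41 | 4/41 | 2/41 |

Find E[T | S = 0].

39/8

P(S = 0) = 16/41.
Σ T·P over the event = 1·(4/41) + 5·(3/41) + 6·(4/41) + 7·(5/41) = 78/41.
E[T | S = 0] = (78/41) / (16/41) = 39/8.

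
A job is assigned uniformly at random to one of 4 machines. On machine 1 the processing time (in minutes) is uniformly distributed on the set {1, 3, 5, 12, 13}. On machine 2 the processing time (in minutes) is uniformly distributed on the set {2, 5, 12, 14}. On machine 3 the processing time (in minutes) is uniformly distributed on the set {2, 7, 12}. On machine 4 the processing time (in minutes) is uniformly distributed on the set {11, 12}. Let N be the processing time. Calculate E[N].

E[N | machine 1] = (1+3+5+12+13)/5 = 34/5.
E[N | machine 2] = (2+5+12+14)/4 = 33/4.
E[N | machine 3] = (2+7+12)/3 = 7.
E[N | machine 4] = (11+12)/2 = 23/2.
By the law of total expectation,
E[N] = (1/4)·(34/5) + (1/4)·(33/4) + (1/4)·(7) + (1/4)·(23/2) = 671/80.

671/80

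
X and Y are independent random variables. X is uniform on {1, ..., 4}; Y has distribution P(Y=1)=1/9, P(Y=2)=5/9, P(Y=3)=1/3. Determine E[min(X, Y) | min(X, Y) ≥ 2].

9/4

P(min(X, Y) ≥ 2) = 2/3.
Summing min(X,Y)·P(x,y) over outcomes with min(X, Y) ≥ 2 gives 3/2.
E[min(X, Y) | min(X, Y) ≥ 2] = (3/2) / (2/3) = 9/4.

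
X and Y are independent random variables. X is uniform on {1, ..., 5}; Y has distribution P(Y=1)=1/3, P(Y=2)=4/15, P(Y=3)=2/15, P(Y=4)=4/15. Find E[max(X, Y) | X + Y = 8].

13/3

P(X + Y = 8) = 2/25.
Summing max(X,Y)·P(x,y) over outcomes with X + Y = 8 gives 26/75.
E[max(X, Y) | X + Y = 8] = (26/75) / (2/25) = 13/3.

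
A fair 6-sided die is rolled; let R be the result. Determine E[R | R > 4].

11/2

Given R > 4, R is equally likely to be any of {5, 6}.
E[R | R > 4] = (5 + 6) / 2 = 11/2.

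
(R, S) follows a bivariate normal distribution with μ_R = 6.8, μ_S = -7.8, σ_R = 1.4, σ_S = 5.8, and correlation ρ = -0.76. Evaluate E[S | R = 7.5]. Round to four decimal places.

-10.0040

E[S | R=x] = μ_S + ρ(σ_S/σ_R)(x − μ_R) for jointly normal variables.
E[S | R=7.5] = -7.8 + (-0.76)·(5.8/1.4)·(7.5 − (6.8)) = -7.8 + (-3.1486)·(0.7) = -10.0040.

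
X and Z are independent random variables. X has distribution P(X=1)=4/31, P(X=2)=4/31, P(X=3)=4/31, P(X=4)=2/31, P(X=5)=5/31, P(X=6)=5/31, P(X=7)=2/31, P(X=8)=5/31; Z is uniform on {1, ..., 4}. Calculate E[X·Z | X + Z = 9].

258/17

P(X + Z = 9) = 17/124.
Summing XZ·P(x,y) over outcomes with X + Z = 9 gives 129/62.
E[X·Z | X + Z = 9] = (129/62) / (17/124) = 258/17.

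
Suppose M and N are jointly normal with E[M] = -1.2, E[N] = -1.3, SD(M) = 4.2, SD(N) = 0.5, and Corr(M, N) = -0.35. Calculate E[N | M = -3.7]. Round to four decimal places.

-1.1958

E[N | M=x] = μ_N + ρ(σ_N/σ_M)(x − μ_M) for jointly normal variables.
E[N | M=-3.7] = -1.3 + (-0.35)·(0.5/4.2)·(-3.7 − (-1.2)) = -1.3 + (-0.041667)·(-2.5) = -1.1958.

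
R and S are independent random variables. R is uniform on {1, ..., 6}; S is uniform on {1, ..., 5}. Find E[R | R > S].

14/3

P(R > S) = 1/2.
Summing R·P(x,y) over outcomes with R > S gives 7/3.
E[R | R > S] = (7/3) / (1/2) = 14/3.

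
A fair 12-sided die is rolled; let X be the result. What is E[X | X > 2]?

Given X > 2, X is equally likely to be any of {3, 4, 5, 6, 7, 8, 9, 10, 11, 12}.
E[X | X > 2] = (3 + 4 + 5 + 6 + 7 + 8 + 9 + 10 + 11 + 12) / 10 = 15/2.

15/2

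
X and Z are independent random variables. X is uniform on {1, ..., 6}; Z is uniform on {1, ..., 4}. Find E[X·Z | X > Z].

P(X > Z) = 7/12.
Summing XZ·P(x,y) over outcomes with X > Z gives 145/24.
E[X·Z | X > Z] = (145/24) / (7/12) = 145/14.

145/14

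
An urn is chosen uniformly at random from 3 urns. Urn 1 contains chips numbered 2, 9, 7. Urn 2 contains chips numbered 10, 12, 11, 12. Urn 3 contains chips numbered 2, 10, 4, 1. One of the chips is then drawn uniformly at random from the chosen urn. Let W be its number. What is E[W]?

43/6

E[W | urn 1] = (2+9+7)/3 = 6.
E[W | urn 2] = (10+12+11+12)/4 = 45/4.
E[W | urn 3] = (2+10+4+1)/4 = 17/4.
By the law of total expectation,
E[W] = (1/3)·(6) + (1/3)·(45/4) + (1/3)·(17/4) = 43/6.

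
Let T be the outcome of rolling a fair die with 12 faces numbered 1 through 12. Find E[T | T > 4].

Given T > 4, T is equally likely to be any of {5, 6, 7, 8, 9, 10, 11, 12}.
E[T | T > 4] = (5 + 6 + 7 + 8 + 9 + 10 + 11 + 12) / 8 = 17/2.

17/2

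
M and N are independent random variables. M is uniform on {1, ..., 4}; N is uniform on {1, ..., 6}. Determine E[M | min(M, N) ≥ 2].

P(min(M, N) ≥ 2) = 5/8.
Summing M·P(x,y) over outcomes with min(M, N) ≥ 2 gives 15/8.
E[M | min(M, N) ≥ 2] = (15/8) / (5/8) = 3.

3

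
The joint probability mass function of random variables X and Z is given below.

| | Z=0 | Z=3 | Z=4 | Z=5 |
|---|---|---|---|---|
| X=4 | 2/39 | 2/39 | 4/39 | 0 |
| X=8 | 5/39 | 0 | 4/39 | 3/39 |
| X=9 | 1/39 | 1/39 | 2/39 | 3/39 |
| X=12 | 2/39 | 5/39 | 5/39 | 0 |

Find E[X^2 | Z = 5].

145/2

P(Z = 5) = 2/13.
Σ X^2·P over the event = 64·(3/39) + 81·(3/39) = 145/13.
E[X^2 | Z = 5] = (145/13) / (2/13) = 145/2.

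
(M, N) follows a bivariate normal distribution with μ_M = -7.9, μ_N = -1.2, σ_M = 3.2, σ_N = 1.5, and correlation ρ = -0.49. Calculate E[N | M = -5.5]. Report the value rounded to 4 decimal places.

-1.7513

E[N | M=x] = μ_N + ρ(σ_N/σ_M)(x − μ_M) for jointly normal variables.
E[N | M=-5.5] = -1.2 + (-0.49)·(1.5/3.2)·(-5.5 − (-7.9)) = -1.2 + (-0.22969)·(2.4) = -1.7513.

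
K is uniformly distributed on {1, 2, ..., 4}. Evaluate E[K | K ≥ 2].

Given K ≥ 2, K is equally likely to be any of {2, 3, 4}.
E[K | K ≥ 2] = (2 + 3 + 4) / 3 = 3.

3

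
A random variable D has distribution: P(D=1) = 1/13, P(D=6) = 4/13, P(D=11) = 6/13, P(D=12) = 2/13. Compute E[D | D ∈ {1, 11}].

P(D ∈ {1, 11}) = 7/13.
Σ over the event: 1·1/13 + 11·6/13 = 67/13.
E[D | D ∈ {1, 11}] = (67/13) / (7/13) = 67/7.

67/7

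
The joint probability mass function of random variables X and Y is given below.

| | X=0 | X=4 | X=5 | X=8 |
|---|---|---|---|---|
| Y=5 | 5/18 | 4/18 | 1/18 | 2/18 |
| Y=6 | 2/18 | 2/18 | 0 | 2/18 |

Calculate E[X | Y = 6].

4

P(Y = 6) = 1/3.
Σ X·P over the event = 0·(2/18) + 4·(2/18) + 8·(2/18) = 4/3.
E[X | Y = 6] = (4/3) / (1/3) = 4.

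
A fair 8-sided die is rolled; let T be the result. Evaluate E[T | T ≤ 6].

Given T ≤ 6, T is equally likely to be any of {1, 2, 3, 4, 5, 6}.
E[T | T ≤ 6] = (1 + 2 + 3 + 4 + 5 + 6) / 6 = 7/2.

7/2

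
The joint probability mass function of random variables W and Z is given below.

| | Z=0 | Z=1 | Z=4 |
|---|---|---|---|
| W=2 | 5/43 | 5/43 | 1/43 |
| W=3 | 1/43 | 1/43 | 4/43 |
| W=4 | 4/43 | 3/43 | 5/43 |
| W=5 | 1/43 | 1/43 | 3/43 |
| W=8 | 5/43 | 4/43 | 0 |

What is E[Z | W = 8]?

4/9

P(W = 8) = 9/43.
Σ Z·P over the event = 0·(5/43) + 1·(4/43) = 4/43.
E[Z | W = 8] = (4/43) / (9/43) = 4/9.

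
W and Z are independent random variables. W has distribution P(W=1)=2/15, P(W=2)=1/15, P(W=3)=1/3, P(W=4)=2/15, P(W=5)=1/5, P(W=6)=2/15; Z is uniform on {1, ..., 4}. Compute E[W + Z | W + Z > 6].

205/26

P(W + Z > 6) = 13/30.
Summing (W+Z)·P(x,y) over outcomes with W + Z > 6 gives 41/12.
E[W + Z | W + Z > 6] = (41/12) / (13/30) = 205/26.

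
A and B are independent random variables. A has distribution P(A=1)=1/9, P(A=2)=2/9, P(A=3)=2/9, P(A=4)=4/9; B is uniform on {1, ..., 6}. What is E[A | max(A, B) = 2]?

P(max(A, B) = 2) = 5/54.
Summing A·P(x,y) over outcomes with max(A, B) = 2 gives 1/6.
E[A | max(A, B) = 2] = (1/6) / (5/54) = 9/5.

9/5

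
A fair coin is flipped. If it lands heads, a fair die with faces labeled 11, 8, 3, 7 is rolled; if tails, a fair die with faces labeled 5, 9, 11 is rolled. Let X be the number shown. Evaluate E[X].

E[X | heads] = (11+8+3+7)/4 = 29/4.
E[X | tails] = (5+9+11)/3 = 25/3.
By the law of total expectation,
E[X] = (1/2)·(29/4) + (1/2)·(25/3) = 187/24.

187/24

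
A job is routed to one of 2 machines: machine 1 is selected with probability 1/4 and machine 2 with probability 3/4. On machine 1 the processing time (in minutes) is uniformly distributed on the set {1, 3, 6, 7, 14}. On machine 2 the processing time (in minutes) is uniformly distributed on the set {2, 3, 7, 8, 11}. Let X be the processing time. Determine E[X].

E[X | machine 1] = (1+3+6+7+14)/5 = 31/5.
E[X | machine 2] = (2+3+7+8+11)/5 = 31/5.
By the law of total expectation,
E[X] = (1/4)·(31/5) + (3/4)·(31/5) = 31/5.

31/5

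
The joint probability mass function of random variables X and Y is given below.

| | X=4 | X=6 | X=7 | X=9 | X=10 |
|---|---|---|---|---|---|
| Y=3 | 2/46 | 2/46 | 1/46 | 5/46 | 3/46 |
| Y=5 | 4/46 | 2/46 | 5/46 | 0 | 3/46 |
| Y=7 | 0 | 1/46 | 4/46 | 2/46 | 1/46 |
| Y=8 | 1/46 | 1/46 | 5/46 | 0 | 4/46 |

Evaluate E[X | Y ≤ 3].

P(Y ≤ 3) = 13/46.
Σ X·P over the event = 4·(2/46) + 6·(2/46) + 7·(1/46) + 9·(5/46) + 10·(3/46) = 51/23.
E[X | Y ≤ 3] = (51/23) / (13/46) = 102/13.

102/13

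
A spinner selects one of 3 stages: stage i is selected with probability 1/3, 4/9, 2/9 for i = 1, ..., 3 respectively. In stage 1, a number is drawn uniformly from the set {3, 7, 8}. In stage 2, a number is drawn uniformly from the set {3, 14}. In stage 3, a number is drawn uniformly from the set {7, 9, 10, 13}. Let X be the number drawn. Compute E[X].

E[X | stage 1] = (3+7+8)/3 = 6.
E[X | stage 2] = (3+14)/2 = 17/2.
E[X | stage 3] = (7+9+10+13)/4 = 39/4.
By the law of total expectation,
E[X] = (1/3)·(6) + (4/9)·(17/2) + (2/9)·(39/4) = 143/18.

143/18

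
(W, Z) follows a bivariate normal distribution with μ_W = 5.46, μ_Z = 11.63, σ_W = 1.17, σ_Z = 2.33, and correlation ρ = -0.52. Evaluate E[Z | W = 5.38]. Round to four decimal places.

For a bivariate normal, E[Z | W=x] = μ_Z + ρ·(σ_Z/σ_W)·(x − μ_W).
E[Z | W=5.38] = 11.63 + (-0.52)·(2.33/1.17)·(5.38 − (5.46)) = 11.63 + (-1.0356)·(-0.08) = 11.7128.

11.7128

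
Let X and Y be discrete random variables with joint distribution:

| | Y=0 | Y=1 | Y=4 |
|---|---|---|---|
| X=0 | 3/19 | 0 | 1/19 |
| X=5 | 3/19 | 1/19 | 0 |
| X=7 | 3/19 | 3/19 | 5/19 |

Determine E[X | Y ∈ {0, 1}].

P(Y ∈ {0, 1}) = 13/19.
Σ X·P over the event = 0·(3/19) + 5·(3/19) + 5·(1/19) + 7·(3/19) + 7·(3/19) = 62/19.
E[X | Y ∈ {0, 1}] = (62/19) / (13/19) = 62/13.

62/13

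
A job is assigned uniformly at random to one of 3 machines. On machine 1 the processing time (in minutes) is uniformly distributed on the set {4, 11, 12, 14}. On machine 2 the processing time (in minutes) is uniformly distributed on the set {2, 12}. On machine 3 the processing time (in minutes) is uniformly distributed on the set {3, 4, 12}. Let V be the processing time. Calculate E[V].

283/36

E[V | machine 1] = (4+11+12+14)/4 = 41/4.
E[V | machine 2] = (2+12)/2 = 7.
E[V | machine 3] = (3+4+12)/3 = 19/3.
By the law of total expectation,
E[V] = (1/3)·(41/4) + (1/3)·(7) + (1/3)·(19/3) = 283/36.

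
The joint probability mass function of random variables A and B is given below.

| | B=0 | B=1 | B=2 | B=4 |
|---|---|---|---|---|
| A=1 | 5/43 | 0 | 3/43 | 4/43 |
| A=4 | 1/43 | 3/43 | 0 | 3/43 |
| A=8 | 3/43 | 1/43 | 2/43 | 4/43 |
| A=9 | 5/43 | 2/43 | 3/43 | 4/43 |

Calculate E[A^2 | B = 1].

137/3

P(B = 1) = 6/43.
Σ A^2·P over the event = 16·(3/43) + 64·(1/43) + 81·(2/43) = 274/43.
E[A^2 | B = 1] = (274/43) / (6/43) = 137/3.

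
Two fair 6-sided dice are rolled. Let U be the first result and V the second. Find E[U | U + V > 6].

13/3

P(U + V > 6) = 7/12.
Summing U·P(x,y) over outcomes with U + V > 6 gives 91/36.
E[U | U + V > 6] = (91/36) / (7/12) = 13/3.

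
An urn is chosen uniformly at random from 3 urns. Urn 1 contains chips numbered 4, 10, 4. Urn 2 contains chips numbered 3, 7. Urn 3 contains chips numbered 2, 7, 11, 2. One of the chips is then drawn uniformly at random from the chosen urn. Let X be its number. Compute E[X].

11/2

E[X | urn 1] = (4+10+4)/3 = 6.
E[X | urn 2] = (3+7)/2 = 5.
E[X | urn 3] = (2+7+11+2)/4 = 11/2.
E[X] = (1/3)·(6) + (1/3)·(5) + (1/3)·(11/2) = 11/2.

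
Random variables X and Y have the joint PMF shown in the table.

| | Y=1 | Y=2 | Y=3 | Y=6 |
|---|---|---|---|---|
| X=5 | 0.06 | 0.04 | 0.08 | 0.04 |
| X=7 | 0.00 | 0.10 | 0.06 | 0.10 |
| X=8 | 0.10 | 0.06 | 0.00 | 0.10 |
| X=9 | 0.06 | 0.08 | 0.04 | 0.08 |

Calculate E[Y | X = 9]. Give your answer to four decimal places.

3.1538

P(X = 9) = 0.26.
Σ Y·P over the event = 1·(0.06) + 2·(0.08) + 3·(0.04) + 6·(0.08) = 0.82.
E[Y | X = 9] = (0.82) / (0.26) = 3.1538.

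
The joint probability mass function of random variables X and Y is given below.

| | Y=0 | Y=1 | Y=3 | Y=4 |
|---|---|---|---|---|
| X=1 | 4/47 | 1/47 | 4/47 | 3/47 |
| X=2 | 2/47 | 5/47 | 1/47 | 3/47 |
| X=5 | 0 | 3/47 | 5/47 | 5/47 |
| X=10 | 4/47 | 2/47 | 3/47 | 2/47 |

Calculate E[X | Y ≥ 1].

P(Y ≥ 1) = 37/47.
Summing X·P(X=x,Y=y) over the conditioning event gives 161/47.
E[X | Y ≥ 1] = (161/47) / (37/47) = 161/37.

161/37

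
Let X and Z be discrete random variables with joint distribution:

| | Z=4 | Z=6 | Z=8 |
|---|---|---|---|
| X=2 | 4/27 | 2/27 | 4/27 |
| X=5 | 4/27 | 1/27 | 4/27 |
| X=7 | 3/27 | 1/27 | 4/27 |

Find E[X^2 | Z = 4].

263/11

P(Z = 4) = 11/27.
Σ X^2·P over the event = 4·(4/27) + 25·(4/27) + 49·(3/27) = 263/27.
E[X^2 | Z = 4] = (263/27) / (11/27) = 263/11.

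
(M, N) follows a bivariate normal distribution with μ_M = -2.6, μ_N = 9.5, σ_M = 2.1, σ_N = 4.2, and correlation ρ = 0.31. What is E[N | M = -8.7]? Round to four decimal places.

E[N | M=x] = μ_N + ρ(σ_N/σ_M)(x − μ_M) for jointly normal variables.
E[N | M=-8.7] = 9.5 + (0.31)·(4.2/2.1)·(-8.7 − (-2.6)) = 9.5 + (0.62)·(-6.1) = 5.7180.

5.7180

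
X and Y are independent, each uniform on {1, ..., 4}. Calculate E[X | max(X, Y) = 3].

12/5

Outcomes with max(X, Y) = 3: (1,3), (2,3), (3,1), (3,2), (3,3), each with probability 1/16.
E[X | max(X, Y) = 3] = (1 + 2 + 3 + 3 + 3) / 5 = 12/5.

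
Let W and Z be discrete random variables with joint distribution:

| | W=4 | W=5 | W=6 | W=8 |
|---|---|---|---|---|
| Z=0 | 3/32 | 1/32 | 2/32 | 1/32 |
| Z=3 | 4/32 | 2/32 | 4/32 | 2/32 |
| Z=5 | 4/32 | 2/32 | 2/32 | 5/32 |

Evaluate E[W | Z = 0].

P(Z = 0) = 7/32.
Σ W·P over the event = 4·(3/32) + 5·(1/32) + 6·(2/32) + 8·(1/32) = 37/32.
E[W | Z = 0] = (37/32) / (7/32) = 37/7.

37/7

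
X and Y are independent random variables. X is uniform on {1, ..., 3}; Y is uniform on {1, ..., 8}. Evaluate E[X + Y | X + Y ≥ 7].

P(X + Y ≥ 7) = 1/2.
Summing (X+Y)·P(x,y) over outcomes with X + Y ≥ 7 gives 103/24.
E[X + Y | X + Y ≥ 7] = (103/24) / (1/2) = 103/12.

103/12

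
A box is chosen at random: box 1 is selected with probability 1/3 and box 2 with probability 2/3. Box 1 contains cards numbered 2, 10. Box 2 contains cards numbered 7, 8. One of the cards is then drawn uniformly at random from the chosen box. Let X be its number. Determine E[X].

7

E[X | box 1] = (2+10)/2 = 6.
E[X | box 2] = (7+8)/2 = 15/2.
By the law of total expectation,
E[X] = (1/3)·(6) + (2/3)·(15/2) = 7.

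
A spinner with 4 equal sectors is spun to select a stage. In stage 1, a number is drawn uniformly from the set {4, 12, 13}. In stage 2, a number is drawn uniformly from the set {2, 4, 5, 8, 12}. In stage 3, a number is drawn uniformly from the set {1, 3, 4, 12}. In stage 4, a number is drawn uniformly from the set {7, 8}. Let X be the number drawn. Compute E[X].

E[X | stage 1] = (4+12+13)/3 = 29/3.
E[X | stage 2] = (2+4+5+8+12)/5 = 31/5.
E[X | stage 3] = (1+3+4+12)/4 = 5.
E[X | stage 4] = (7+8)/2 = 15/2.
By the law of total expectation,
E[X] = (1/4)·(29/3) + (1/4)·(31/5) + (1/4)·(5) + (1/4)·(15/2) = 851/120.

851/120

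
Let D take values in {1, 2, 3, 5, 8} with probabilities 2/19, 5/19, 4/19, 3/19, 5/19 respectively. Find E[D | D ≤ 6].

P(D ≤ 6) = 14/19.
Σ over the event: 1·2/19 + 2·5/19 + 3·4/19 + 5·3/19 = 39/19.
E[D | D ≤ 6] = (39/19) / (14/19) = 39/14.

39/14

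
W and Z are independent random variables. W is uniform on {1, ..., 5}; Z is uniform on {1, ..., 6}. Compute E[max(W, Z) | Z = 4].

21/5

Outcomes with Z = 4: (1,4), (2,4), (3,4), (4,4), (5,4), each with probability 1/30.
E[max(W, Z) | Z = 4] = (4 + 4 + 4 + 4 + 5) / 5 = 21/5.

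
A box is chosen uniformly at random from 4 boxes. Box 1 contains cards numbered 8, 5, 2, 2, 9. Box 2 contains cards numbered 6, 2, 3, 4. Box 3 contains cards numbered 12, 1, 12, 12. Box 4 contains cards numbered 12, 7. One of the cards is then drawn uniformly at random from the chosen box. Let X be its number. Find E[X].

277/40

E[X | box 1] = (8+5+2+2+9)/5 = 26/5.
E[X | box 2] = (6+2+3+4)/4 = 15/4.
E[X | box 3] = (12+1+12+12)/4 = 37/4.
E[X | box 4] = (12+7)/2 = 19/2.
E[X] = (1/4)·(26/5) + (1/4)·(15/4) + (1/4)·(37/4) + (1/4)·(19/2) = 277/40.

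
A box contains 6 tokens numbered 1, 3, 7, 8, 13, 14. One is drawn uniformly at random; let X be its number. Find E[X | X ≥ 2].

9

P(X ≥ 2) = 5/6.
Σ over the event: 3·1/6 + 7·1/6 + 8·1/6 + 13·1/6 + 14·1/6 = 15/2.
E[X | X ≥ 2] = (15/2) / (5/6) = 9.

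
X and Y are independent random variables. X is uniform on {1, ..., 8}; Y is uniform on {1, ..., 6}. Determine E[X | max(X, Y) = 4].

Outcomes with max(X, Y) = 4: (1,4), (2,4), (3,4), (4,1), (4,2), (4,3), (4,4), each with probability 1/48.
E[X | max(X, Y) = 4] = (1 + 2 + 3 + 4 + 4 + 4 + 4) / 7 = 22/7.

22/7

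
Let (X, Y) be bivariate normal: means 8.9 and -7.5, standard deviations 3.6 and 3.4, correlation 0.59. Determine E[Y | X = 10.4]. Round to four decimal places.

-6.6642

The regression of Y on X has slope ρ·σ_Y/σ_X and passes through (μ_X, μ_Y).
E[Y | X=10.4] = -7.5 + (0.59)·(3.4/3.6)·(10.4 − (8.9)) = -7.5 + (0.55722)·(1.5) = -6.6642.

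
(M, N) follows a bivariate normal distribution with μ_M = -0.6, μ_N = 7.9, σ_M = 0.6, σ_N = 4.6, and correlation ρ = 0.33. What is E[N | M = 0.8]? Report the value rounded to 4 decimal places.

The regression of N on M has slope ρ·σ_N/σ_M and passes through (μ_M, μ_N).
E[N | M=0.8] = 7.9 + (0.33)·(4.6/0.6)·(0.8 − (-0.6)) = 7.9 + (2.53)·(1.4) = 11.4420.

11.4420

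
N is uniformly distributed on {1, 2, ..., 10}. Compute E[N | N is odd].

Given N is odd, N is equally likely to be any of {1, 3, 5, 7, 9}.
E[N | N is odd] = (1 + 3 + 5 + 7 + 9) / 5 = 5.

5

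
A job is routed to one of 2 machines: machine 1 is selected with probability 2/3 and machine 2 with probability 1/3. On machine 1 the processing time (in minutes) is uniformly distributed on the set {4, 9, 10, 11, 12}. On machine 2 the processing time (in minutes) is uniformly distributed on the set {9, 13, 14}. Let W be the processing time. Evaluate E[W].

152/15

E[W | machine 1] = (4+9+10+11+12)/5 = 46/5.
E[W | machine 2] = (9+13+14)/3 = 12.
By the law of total expectation,
E[W] = (2/3)·(46/5) + (1/3)·(12) = 152/15.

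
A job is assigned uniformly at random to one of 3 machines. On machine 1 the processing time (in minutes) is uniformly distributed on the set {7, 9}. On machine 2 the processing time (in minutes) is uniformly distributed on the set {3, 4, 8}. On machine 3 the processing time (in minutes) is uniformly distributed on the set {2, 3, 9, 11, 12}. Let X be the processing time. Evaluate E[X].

34/5

E[X | machine 1] = (7+9)/2 = 8.
E[X | machine 2] = (3+4+8)/3 = 5.
E[X | machine 3] = (2+3+9+11+12)/5 = 37/5.
By the law of total expectation,
E[X] = (1/3)·(8) + (1/3)·(5) + (1/3)·(37/5) = 34/5.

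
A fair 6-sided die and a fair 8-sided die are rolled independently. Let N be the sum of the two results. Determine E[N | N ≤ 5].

P(N ≤ 5) = 5/24.
Σ over the event: 2·1/48 + 3·1/24 + 4·1/16 + 5·1/12 = 5/6.
E[N | N ≤ 5] = (5/6) / (5/24) = 4.

4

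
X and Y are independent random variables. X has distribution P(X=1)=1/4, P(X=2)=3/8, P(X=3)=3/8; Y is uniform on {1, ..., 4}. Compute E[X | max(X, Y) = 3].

P(max(X, Y) = 3) = 7/16.
Summing X·P(x,y) over outcomes with max(X, Y) = 3 gives 35/32.
E[X | max(X, Y) = 3] = (35/32) / (7/16) = 5/2.

5/2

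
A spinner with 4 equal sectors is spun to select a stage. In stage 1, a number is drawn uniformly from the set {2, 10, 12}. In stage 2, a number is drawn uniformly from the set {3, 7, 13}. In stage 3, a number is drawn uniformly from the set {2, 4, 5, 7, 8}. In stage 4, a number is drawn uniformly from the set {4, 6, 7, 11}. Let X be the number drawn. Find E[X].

E[X | stage 1] = (2+10+12)/3 = 8.
E[X | stage 2] = (3+7+13)/3 = 23/3.
E[X | stage 3] = (2+4+5+7+8)/5 = 26/5.
E[X | stage 4] = (4+6+7+11)/4 = 7.
By the law of total expectation,
E[X] = (1/4)·(8) + (1/4)·(23/3) + (1/4)·(26/5) + (1/4)·(7) = 209/30.

209/30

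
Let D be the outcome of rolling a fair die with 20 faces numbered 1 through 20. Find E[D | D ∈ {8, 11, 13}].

32/3

P(D ∈ {8, 11, 13}) = 3/20.
Σ over the event: 8·1/20 + 11·1/20 + 13·1/20 = 8/5.
E[D | D ∈ {8, 11, 13}] = (8/5) / (3/20) = 32/3.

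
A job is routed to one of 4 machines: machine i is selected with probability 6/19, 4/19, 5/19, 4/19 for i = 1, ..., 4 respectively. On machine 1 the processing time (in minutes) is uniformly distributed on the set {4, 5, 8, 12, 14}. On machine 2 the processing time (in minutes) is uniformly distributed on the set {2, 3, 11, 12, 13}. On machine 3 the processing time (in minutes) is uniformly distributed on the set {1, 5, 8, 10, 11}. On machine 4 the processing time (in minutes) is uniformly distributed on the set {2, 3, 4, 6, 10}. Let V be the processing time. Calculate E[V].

E[V | machine 1] = (4+5+8+12+14)/5 = 43/5.
E[V | machine 2] = (2+3+11+12+13)/5 = 41/5.
E[V | machine 3] = (1+5+8+10+11)/5 = 7.
E[V | machine 4] = (2+3+4+6+10)/5 = 5.
E[V] = (6/19)·(43/5) + (4/19)·(41/5) + (5/19)·(7) + (4/19)·(5) = 697/95.

697/95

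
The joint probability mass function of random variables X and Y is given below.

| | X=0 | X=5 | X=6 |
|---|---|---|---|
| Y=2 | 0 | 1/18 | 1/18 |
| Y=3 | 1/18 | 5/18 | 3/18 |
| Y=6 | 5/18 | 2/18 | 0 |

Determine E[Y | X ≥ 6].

P(X ≥ 6) = 2/9.
Σ Y·P over the event = 2·(1/18) + 3·(3/18) = 11/18.
E[Y | X ≥ 6] = (11/18) / (2/9) = 11/4.

11/4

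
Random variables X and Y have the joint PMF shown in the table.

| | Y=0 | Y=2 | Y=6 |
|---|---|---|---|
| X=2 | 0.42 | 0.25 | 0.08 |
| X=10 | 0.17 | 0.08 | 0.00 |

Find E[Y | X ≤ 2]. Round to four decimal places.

P(X ≤ 2) = 0.75.
Σ Y·P over the event = 0·(0.42) + 2·(0.25) + 6·(0.08) = 0.98.
E[Y | X ≤ 2] = (0.98) / (0.75) = 1.3067.

1.3067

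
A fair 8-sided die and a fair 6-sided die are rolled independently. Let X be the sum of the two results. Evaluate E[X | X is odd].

P(X is odd) = 1/2.
Σ over the event: 3·1/24 + 5·1/12 + 7·1/8 + 9·1/8 + 11·1/12 + 13·1/24 = 4.
E[X | X is odd] = (4) / (1/2) = 8.

8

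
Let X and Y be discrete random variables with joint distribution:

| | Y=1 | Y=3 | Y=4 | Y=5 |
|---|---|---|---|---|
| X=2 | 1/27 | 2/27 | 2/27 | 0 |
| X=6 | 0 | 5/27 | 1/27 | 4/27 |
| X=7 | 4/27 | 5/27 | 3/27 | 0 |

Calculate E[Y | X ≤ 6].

P(X ≤ 6) = 5/9.
Σ Y·P over the event = 1·(1/27) + 3·(2/27) + 4·(2/27) + 3·(5/27) + 4·(1/27) + 5·(4/27) = 2.
E[Y | X ≤ 6] = (2) / (5/9) = 18/5.

18/5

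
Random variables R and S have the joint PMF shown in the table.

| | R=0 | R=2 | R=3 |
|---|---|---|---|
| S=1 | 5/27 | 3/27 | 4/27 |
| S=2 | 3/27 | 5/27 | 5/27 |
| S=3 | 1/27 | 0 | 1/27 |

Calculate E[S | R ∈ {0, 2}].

27/17

P(R ∈ {0, 2}) = 17/27.
Σ S·P over the event = 1·(5/27) + 2·(3/27) + 3·(1/27) + 1·(3/27) + 2·(5/27) = 1.
E[S | R ∈ {0, 2}] = (1) / (17/27) = 27/17.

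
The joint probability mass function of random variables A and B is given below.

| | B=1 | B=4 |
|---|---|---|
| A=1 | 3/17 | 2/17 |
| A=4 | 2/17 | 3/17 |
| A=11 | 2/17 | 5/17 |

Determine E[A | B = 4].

P(B = 4) = 10/17.
Σ A·P over the event = 1·(2/17) + 4·(3/17) + 11·(5/17) = 69/17.
E[A | B = 4] = (69/17) / (10/17) = 69/10.

69/10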